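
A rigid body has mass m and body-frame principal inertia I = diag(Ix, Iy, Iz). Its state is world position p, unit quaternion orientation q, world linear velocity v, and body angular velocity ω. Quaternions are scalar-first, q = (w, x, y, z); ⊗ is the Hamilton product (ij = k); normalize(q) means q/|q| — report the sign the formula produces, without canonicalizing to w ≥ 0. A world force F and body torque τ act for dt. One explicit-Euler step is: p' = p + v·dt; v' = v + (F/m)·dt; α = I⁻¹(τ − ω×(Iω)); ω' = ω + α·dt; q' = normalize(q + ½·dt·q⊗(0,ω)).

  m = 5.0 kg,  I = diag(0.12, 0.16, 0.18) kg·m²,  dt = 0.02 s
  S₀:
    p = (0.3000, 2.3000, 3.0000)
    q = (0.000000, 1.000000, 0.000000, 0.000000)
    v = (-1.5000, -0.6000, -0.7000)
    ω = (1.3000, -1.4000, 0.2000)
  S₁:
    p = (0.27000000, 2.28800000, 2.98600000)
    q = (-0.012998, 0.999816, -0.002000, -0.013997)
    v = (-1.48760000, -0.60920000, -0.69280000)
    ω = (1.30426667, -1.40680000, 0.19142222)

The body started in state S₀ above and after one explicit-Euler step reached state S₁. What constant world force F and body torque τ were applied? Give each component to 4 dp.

Δv = v₁−v₀ = (0.01240000, -0.00920000, 0.00720000)
m·(v₁−v₀)/dt = (3.1000, -2.3000, 1.8000)
Δω = ω₁−ω₀ = (0.00426667, -0.00680000, -0.00857778)
ω₀×(Iω₀) = (-0.0056, -0.0156, -0.0728)
applied torque τ = (0.0200, -0.0700, -0.1500)

F = (3.1000, -2.3000, 1.8000)
τ = (0.0200, -0.0700, -0.1500)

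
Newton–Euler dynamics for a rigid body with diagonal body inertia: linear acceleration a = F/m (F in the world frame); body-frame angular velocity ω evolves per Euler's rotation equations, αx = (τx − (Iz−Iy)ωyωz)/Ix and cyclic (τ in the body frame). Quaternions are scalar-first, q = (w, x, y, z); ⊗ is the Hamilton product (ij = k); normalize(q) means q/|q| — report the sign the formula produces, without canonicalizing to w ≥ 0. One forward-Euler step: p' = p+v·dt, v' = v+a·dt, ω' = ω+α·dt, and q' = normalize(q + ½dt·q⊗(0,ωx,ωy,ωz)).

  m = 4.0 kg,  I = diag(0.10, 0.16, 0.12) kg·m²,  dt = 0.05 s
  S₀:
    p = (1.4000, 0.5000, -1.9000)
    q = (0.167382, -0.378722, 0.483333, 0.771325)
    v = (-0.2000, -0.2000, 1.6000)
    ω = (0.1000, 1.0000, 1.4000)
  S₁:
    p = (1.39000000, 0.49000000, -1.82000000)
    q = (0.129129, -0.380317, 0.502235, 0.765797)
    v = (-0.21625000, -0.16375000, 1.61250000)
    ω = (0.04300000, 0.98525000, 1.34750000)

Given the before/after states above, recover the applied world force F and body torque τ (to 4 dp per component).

ω₁ − ω₀ = (-0.05700000, -0.01475000, -0.05250000)
gyro term ω₀×Iω₀ = (-0.0560, -0.0028, 0.0060)
τ = I·(Δω/dt) + ω₀×(Iω₀) = (-0.1700, -0.0500, -0.1200)
Δv = v₁−v₀ = (-0.01625000, 0.03625000, 0.01250000)
applied force F = (-1.3000, 2.9000, 1.0000)

F = (-1.3000, 2.9000, 1.0000)
τ = (-0.1700, -0.0500, -0.1200)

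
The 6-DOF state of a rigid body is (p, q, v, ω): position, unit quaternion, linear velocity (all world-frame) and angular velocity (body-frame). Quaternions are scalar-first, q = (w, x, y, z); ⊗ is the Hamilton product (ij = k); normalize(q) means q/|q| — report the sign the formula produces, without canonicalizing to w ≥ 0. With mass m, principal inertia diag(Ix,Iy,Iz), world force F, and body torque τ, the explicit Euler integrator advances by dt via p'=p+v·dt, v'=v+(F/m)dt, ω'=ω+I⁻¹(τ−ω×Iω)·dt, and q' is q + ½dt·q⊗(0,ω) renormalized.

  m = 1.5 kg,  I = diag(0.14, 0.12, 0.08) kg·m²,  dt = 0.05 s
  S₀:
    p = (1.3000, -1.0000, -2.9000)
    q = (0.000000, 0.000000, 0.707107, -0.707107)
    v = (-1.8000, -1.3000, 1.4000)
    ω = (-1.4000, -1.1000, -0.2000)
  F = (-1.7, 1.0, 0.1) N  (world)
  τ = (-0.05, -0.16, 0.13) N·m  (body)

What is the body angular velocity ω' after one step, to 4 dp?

angular accel α = (-0.2943, -1.4733, 2.0100)
new body rate ω' = (-1.4147, -1.1737, -0.0995)

ω' = (-1.4147, -1.1737, -0.0995)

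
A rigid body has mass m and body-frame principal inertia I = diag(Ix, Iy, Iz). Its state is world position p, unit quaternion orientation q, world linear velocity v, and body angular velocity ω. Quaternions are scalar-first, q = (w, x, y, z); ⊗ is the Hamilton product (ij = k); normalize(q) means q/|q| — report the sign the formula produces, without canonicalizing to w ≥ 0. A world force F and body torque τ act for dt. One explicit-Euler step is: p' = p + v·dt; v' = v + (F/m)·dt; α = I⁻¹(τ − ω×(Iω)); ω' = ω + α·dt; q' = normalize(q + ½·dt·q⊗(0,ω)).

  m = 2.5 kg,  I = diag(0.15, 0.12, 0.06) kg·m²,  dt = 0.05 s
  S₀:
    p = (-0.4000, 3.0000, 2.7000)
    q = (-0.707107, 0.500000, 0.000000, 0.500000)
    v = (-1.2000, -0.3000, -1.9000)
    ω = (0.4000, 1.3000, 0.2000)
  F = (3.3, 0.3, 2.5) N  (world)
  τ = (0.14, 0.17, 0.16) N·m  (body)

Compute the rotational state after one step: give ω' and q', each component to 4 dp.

ω' = (0.4519, 1.3678, 0.3463)
q' = (-0.7142, 0.4764, -0.0205, 0.5124)

precession coupling ω×(Iω) = (-0.0156, 0.0072, -0.0156)
(τ − ω×Iω)/I = (1.0373, 1.3567, 2.9267)
ω' = ω + α·dt = (0.4519, 1.3678, 0.3463)
2q̇ = q⊗(0,ω) = (-0.3000000, -0.9328428, -0.8192391, 0.5085786)
q' = normalize(q + ½dt·q⊗(0,ω)) = (-0.7142, 0.4764, -0.0205, 0.5124)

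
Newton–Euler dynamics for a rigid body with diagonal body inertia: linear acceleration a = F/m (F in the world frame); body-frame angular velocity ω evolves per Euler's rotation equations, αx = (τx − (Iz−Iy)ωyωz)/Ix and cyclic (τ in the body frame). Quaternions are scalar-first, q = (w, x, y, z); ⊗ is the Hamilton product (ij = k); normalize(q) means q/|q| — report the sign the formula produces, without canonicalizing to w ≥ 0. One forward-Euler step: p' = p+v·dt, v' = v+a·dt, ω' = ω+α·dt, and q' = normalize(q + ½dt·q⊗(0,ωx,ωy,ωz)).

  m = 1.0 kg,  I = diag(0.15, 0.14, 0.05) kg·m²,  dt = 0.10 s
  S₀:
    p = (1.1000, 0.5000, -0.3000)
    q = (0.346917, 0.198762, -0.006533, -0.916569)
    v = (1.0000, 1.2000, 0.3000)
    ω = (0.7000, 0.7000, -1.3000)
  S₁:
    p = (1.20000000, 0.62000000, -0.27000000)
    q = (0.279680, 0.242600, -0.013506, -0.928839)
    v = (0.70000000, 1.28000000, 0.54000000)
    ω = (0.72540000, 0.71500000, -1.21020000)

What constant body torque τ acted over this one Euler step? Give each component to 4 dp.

ω₁ − ω₀ = (0.02540000, 0.01500000, 0.08980000)
applied torque τ = (0.1200, -0.0700, 0.0400)

τ = (0.1200, -0.0700, 0.0400)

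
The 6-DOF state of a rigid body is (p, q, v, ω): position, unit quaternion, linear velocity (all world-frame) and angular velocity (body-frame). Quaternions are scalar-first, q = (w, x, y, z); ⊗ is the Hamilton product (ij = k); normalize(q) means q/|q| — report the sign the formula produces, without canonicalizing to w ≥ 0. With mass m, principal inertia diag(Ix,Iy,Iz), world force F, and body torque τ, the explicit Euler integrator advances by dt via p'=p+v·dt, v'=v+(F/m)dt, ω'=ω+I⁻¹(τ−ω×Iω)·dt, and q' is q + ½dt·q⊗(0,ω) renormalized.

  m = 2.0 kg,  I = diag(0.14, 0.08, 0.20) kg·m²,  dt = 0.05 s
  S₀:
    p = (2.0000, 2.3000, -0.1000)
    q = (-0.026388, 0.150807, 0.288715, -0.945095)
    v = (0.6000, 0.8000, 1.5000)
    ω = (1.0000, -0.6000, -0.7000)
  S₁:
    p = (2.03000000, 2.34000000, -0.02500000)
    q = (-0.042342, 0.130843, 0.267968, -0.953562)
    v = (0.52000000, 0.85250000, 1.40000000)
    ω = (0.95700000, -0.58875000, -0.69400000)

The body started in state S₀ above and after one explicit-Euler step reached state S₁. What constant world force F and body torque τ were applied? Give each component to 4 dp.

Δω = ω₁−ω₀ = (-0.04300000, 0.01125000, 0.00600000)
applied torque τ = (-0.0700, 0.0600, 0.0600)
v₁ − v₀ = (-0.08000000, 0.05250000, -0.10000000)
F = m·Δv/dt = (-3.2000, 2.1000, -4.0000)

F = (-3.2000, 2.1000, -4.0000)
τ = (-0.0700, 0.0600, 0.0600)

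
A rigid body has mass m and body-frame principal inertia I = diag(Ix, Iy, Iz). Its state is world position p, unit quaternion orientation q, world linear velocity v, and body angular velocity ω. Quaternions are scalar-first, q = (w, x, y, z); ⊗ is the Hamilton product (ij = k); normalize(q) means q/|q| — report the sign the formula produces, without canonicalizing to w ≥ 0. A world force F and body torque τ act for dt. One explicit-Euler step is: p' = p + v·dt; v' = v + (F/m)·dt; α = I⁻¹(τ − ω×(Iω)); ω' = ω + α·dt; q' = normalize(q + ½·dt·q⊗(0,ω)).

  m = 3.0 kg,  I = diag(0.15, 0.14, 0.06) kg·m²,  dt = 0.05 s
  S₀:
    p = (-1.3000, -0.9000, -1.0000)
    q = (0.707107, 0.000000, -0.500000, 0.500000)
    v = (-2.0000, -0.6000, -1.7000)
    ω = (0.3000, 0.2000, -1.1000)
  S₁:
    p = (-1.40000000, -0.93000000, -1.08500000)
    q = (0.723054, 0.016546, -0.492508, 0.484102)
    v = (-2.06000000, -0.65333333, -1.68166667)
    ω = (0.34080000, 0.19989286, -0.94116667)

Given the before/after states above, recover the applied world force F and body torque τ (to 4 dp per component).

rate change Δω = (0.04080000, -0.00010714, 0.15883333)
τ = I·(Δω/dt) + ω₀×(Iω₀) = (0.1400, -0.0300, 0.1900)
Δv = v₁−v₀ = (-0.06000000, -0.05333333, 0.01833333)
m·(v₁−v₀)/dt = (-3.6000, -3.2000, 1.1000)

F = (-3.6000, -3.2000, 1.1000)
τ = (0.1400, -0.0300, 0.1900)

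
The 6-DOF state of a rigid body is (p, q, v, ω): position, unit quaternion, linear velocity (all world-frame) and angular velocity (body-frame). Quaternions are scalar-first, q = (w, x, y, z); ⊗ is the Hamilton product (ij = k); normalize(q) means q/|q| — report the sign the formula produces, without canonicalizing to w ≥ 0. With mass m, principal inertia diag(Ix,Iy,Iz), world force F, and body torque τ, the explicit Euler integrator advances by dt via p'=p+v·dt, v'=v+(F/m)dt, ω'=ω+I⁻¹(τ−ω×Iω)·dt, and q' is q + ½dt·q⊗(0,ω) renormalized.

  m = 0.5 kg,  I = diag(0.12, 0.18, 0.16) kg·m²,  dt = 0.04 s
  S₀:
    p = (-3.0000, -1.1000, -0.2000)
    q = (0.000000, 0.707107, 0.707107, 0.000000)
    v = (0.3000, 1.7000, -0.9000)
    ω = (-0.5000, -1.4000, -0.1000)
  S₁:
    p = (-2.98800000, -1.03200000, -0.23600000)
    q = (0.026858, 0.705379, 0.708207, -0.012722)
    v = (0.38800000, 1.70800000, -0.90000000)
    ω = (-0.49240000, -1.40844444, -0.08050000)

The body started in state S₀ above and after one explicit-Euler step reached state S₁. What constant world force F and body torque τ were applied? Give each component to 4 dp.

Δω = ω₁−ω₀ = (0.00760000, -0.00844444, 0.01950000)
precession coupling = (-0.0028, -0.0020, 0.0420)
I·α + gyro = (0.0200, -0.0400, 0.1200)
v₁ − v₀ = (0.08800000, 0.00800000, 0.00000000)
applied force F = (1.1000, 0.1000, 0.0000)

F = (1.1000, 0.1000, 0.0000)
τ = (0.0200, -0.0400, 0.1200)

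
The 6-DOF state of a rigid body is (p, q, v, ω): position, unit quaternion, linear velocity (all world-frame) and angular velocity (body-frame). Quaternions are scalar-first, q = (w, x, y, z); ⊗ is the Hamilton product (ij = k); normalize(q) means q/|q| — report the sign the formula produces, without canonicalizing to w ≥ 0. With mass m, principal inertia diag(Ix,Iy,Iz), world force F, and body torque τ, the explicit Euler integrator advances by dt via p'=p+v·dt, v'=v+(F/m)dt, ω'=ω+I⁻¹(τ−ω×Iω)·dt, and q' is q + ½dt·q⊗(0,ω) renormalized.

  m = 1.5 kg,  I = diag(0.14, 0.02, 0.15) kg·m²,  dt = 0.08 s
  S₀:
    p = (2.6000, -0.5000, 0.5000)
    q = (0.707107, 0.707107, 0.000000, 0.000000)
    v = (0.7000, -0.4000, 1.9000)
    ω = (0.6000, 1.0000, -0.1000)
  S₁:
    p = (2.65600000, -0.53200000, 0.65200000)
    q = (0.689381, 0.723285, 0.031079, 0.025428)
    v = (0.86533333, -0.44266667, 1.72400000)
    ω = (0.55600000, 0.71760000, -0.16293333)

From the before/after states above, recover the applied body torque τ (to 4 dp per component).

ω₁ − ω₀ = (-0.04400000, -0.28240000, -0.06293333)
precession coupling = (-0.0130, 0.0006, -0.0720)
applied torque τ = (-0.0900, -0.0700, -0.1900)

τ = (-0.0900, -0.0700, -0.1900)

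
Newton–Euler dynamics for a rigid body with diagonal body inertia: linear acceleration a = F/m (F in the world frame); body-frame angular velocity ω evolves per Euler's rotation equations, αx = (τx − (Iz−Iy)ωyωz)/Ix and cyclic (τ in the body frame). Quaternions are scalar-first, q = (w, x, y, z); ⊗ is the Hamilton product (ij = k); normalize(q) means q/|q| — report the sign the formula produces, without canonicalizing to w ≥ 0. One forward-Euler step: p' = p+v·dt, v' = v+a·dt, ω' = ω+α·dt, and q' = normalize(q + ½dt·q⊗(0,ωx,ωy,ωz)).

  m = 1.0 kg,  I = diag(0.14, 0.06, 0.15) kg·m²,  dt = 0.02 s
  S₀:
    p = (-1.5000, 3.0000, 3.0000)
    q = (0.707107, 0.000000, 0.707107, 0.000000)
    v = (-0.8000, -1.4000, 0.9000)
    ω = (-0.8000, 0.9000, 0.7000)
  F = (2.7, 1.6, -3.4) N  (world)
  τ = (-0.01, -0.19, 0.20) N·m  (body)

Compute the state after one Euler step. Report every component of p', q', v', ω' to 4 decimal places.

p' = (-1.5160, 2.9720, 3.0180)
q' = (0.7007, -0.0007, 0.7134, 0.0106)
v' = (-0.7460, -1.3680, 0.8320)
ω' = (-0.8095, 0.8348, 0.7190)

precession coupling ω×(Iω) = (0.0567, 0.0056, 0.0576)
(τ − ω×Iω)/I = (-0.4764, -3.2600, 0.9493)
ω + α·dt = (-0.8095, 0.8348, 0.7190)
q⊗(0,ω) = (-0.6363963, -0.0707107, 0.6363963, 1.0606605)
q' = normalize(q + ½dt·q⊗(0,ω)) = (0.7007, -0.0007, 0.7134, 0.0106)
new position p' = (-1.5160, 2.9720, 3.0180)
new velocity v' = (-0.7460, -1.3680, 0.8320)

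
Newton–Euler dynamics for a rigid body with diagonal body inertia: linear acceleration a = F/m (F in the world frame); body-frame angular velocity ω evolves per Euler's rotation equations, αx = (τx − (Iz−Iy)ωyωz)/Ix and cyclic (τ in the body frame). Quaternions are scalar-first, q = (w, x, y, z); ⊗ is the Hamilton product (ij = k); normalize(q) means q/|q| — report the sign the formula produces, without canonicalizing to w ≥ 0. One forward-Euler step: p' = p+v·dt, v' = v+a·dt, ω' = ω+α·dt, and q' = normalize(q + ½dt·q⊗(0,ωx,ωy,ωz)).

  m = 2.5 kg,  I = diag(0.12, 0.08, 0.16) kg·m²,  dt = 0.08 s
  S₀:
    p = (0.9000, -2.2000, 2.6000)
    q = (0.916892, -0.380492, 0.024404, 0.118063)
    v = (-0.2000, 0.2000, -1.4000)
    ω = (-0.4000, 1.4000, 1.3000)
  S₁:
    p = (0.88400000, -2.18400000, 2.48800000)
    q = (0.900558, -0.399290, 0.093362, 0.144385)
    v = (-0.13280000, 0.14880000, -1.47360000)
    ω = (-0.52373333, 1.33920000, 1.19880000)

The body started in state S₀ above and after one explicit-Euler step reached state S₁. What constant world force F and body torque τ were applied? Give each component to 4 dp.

F = (2.1000, -1.6000, -2.3000)
τ = (-0.0400, -0.0400, -0.1800)

Δv = v₁−v₀ = (0.06720000, -0.05120000, -0.07360000)
F = m·Δv/dt = (2.1000, -1.6000, -2.3000)
Δω = ω₁−ω₀ = (-0.12373333, -0.06080000, -0.10120000)
precession coupling = (0.1456, 0.0208, 0.0224)
applied torque τ = (-0.0400, -0.0400, -0.1800)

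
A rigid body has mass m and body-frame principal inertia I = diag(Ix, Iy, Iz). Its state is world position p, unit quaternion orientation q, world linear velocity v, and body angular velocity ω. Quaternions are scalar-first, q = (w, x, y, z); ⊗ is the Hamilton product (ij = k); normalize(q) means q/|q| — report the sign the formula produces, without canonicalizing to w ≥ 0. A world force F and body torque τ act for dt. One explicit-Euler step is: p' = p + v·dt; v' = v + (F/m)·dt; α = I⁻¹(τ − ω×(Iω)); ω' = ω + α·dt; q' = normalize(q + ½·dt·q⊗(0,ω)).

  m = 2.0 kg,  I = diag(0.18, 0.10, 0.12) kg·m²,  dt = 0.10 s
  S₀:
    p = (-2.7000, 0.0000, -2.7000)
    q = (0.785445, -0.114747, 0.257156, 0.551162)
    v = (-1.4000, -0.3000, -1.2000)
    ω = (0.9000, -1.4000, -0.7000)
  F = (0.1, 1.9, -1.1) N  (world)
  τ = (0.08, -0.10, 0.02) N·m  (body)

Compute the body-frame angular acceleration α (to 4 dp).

α = (0.3356, -0.6220, -0.6733)

precession coupling ω×(Iω) = (0.0196, -0.0378, 0.1008)
angular accel α = (0.3356, -0.6220, -0.6733)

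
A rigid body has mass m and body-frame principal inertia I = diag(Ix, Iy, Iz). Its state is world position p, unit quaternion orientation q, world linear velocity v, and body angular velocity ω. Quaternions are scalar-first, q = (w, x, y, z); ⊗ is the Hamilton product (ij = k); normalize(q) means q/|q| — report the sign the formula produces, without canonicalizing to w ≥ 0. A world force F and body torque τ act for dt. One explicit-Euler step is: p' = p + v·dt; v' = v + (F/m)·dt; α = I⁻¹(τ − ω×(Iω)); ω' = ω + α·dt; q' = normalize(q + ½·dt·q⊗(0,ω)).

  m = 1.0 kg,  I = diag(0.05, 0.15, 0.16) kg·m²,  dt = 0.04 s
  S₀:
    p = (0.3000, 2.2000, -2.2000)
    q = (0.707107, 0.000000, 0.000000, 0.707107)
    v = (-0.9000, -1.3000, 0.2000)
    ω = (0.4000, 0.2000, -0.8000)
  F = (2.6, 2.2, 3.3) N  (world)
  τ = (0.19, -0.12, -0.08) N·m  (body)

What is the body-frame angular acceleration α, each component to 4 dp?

α = (3.8320, -1.0347, -0.5500)

gyro term ω×Iω = (-0.0016, 0.0352, 0.0080)
angular accel α = (3.8320, -1.0347, -0.5500)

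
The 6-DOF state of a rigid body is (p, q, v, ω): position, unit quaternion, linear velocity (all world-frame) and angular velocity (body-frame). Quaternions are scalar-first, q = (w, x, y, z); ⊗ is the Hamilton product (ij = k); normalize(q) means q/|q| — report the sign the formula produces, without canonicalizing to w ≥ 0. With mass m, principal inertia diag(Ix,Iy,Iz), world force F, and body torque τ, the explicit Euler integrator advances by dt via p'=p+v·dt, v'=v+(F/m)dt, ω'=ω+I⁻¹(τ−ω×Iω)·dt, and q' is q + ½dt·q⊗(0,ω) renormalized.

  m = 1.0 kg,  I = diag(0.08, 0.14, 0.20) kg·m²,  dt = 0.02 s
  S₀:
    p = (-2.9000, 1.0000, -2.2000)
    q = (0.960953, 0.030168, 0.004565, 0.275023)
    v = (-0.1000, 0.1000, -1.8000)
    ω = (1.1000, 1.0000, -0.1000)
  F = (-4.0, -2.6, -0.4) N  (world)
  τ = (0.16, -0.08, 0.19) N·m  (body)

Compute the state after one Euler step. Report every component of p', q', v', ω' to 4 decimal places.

p' = (-2.9020, 1.0020, -2.2360)
q' = (0.9607, 0.0380, 0.0172, 0.2743)
v' = (-0.1800, 0.0480, -1.8080)
ω' = (1.1415, 0.9867, -0.0876)

(τ − ω×Iω)/I = (2.0750, -0.6657, 0.6200)
ω + α·dt = (1.1415, 0.9867, -0.0876)
q⊗(0,ω) = (-0.0102475, 0.7815688, 1.2664951, -0.0709488)
updated quaternion q' = (0.9607, 0.0380, 0.0172, 0.2743)
linear accel F/m = (-4.0000, -2.6000, -0.4000)
p + v·dt = (-2.9020, 1.0020, -2.2360)
v' = v + a·dt = (-0.1800, 0.0480, -1.8080)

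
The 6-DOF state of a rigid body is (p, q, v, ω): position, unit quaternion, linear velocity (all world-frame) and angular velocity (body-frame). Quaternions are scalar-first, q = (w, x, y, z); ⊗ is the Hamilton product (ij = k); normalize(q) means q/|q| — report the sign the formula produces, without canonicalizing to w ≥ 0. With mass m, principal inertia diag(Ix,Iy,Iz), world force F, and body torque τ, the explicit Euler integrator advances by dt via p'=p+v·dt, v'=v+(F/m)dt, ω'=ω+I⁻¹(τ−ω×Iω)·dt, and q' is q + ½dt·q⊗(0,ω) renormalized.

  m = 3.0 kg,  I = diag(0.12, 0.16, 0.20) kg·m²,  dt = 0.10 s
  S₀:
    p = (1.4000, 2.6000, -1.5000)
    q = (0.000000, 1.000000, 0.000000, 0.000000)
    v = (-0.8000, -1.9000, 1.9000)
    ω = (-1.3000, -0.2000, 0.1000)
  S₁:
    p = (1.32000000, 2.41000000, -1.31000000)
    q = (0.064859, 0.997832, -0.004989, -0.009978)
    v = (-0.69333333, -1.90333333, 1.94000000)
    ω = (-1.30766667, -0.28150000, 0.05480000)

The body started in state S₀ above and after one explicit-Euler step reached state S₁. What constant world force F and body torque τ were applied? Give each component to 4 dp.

Δω = ω₁−ω₀ = (-0.00766667, -0.08150000, -0.04520000)
gyro term ω₀×Iω₀ = (-0.0008, 0.0104, 0.0104)
τ = I·(Δω/dt) + ω₀×(Iω₀) = (-0.0100, -0.1200, -0.0800)
Δv = v₁−v₀ = (0.10666667, -0.00333333, 0.04000000)
applied force F = (3.2000, -0.1000, 1.2000)

F = (3.2000, -0.1000, 1.2000)
τ = (-0.0100, -0.1200, -0.0800)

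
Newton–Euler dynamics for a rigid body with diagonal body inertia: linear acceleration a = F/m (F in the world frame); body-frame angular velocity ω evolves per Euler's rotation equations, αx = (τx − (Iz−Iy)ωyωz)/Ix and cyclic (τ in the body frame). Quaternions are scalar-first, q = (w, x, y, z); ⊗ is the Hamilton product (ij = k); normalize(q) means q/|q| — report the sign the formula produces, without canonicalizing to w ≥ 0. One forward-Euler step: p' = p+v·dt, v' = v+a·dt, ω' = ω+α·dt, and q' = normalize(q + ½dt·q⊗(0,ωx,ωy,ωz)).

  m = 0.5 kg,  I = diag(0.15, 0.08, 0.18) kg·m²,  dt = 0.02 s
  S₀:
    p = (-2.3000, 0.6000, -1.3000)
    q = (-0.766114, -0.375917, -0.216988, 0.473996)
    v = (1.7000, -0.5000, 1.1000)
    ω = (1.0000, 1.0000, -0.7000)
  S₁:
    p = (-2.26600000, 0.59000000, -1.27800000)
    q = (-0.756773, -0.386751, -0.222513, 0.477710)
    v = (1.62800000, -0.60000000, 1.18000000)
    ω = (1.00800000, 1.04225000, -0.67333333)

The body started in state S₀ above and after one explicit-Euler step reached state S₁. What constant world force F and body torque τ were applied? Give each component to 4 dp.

velocity change Δv = (-0.07200000, -0.10000000, 0.08000000)
F = m·Δv/dt = (-1.8000, -2.5000, 2.0000)
rate change Δω = (0.00800000, 0.04225000, 0.02666667)
gyro term ω₀×Iω₀ = (-0.0700, 0.0210, -0.0700)
τ = I·(Δω/dt) + ω₀×(Iω₀) = (-0.0100, 0.1900, 0.1700)

F = (-1.8000, -2.5000, 2.0000)
τ = (-0.0100, 0.1900, 0.1700)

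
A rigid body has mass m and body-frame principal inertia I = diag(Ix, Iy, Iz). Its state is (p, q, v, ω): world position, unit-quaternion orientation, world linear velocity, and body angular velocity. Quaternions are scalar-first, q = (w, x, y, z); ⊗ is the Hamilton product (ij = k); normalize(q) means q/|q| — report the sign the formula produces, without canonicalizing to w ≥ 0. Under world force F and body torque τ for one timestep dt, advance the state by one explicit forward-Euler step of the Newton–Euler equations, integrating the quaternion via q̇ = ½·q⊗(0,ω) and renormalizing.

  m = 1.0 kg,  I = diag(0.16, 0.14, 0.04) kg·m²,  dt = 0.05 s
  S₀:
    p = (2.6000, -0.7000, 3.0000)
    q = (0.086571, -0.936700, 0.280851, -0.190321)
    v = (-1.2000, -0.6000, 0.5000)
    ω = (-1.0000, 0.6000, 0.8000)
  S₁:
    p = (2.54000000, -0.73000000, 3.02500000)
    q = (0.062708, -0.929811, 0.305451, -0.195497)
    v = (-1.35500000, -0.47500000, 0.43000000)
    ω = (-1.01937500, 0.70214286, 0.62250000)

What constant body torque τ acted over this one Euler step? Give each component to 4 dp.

rate change Δω = (-0.01937500, 0.10214286, -0.17750000)
precession coupling = (-0.0480, -0.0960, 0.0120)
τ = I·(Δω/dt) + ω₀×(Iω₀) = (-0.1100, 0.1900, -0.1300)

τ = (-0.1100, 0.1900, -0.1300)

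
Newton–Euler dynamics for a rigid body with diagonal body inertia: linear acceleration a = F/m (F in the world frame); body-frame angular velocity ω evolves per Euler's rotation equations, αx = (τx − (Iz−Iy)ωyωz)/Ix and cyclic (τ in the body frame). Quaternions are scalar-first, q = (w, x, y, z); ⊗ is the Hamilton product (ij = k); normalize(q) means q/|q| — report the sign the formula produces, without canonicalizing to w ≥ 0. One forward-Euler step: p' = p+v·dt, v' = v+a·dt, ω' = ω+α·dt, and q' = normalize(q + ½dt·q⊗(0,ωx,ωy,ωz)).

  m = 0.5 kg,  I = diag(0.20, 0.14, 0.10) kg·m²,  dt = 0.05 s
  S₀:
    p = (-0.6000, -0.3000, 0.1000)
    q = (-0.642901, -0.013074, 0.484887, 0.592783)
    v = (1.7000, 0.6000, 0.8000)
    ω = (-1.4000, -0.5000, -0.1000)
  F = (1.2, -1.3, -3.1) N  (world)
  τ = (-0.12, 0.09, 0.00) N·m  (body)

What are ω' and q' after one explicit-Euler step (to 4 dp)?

ω' = (-1.4295, -0.4729, -0.0790)
q' = (-0.6354, 0.0156, 0.4718, 0.6111)

(τ − ω×Iω)/I = (-0.5900, 0.5429, 0.4200)
ω + α·dt = (-1.4295, -0.4729, -0.0790)
q⊗(0,ω) = (0.2834182, 1.1479642, -0.5097531, 0.7496689)
updated quaternion q' = (-0.6354, 0.0156, 0.4718, 0.6111)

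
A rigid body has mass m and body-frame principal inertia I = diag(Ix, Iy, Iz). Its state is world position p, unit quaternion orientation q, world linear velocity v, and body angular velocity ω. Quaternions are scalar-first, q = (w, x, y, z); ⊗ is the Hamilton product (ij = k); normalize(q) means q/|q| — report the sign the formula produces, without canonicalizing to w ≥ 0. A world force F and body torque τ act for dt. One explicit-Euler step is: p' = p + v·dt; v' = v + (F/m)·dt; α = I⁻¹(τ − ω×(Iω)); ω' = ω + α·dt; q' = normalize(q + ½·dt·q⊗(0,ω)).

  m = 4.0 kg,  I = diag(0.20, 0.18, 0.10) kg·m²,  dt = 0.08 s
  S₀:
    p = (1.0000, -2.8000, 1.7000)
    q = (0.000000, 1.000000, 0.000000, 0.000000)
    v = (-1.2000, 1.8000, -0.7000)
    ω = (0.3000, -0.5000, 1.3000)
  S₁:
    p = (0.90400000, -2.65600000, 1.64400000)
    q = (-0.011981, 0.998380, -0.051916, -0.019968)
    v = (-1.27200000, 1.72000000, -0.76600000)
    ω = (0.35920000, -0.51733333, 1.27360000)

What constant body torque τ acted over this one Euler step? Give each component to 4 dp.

τ = (0.2000, 0.0000, -0.0300)

rate change Δω = (0.05920000, -0.01733333, -0.02640000)
gyro term ω₀×Iω₀ = (0.0520, 0.0390, 0.0030)
τ = I·(Δω/dt) + ω₀×(Iω₀) = (0.2000, 0.0000, -0.0300)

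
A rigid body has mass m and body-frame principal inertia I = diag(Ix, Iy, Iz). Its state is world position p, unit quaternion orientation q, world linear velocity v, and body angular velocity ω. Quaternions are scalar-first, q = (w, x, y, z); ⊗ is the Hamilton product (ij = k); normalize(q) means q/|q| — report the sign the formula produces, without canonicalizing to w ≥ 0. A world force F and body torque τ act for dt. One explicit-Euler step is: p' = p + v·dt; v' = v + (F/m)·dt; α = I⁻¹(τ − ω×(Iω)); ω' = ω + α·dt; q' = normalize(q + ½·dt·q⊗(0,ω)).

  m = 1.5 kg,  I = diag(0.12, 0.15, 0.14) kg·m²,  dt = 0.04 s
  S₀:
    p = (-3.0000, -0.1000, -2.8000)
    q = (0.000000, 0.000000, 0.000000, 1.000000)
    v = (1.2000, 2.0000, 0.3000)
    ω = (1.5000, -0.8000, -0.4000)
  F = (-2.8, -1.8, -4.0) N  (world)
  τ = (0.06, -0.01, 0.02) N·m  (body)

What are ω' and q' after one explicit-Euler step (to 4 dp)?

ω' = (1.5211, -0.8059, -0.3840)
q' = (0.0080, 0.0160, 0.0300, 0.9994)

precession coupling ω×(Iω) = (-0.0032, 0.0120, -0.0360)
α = I⁻¹(τ − ω×Iω) = (0.5267, -0.1467, 0.4000)
ω' = ω + α·dt = (1.5211, -0.8059, -0.3840)
Hamilton product q⊗(0,ω) = (0.4000000, 0.8000000, 1.5000000, 0.0000000)
q + ½dt·q⊗(0,ω), renormalized = (0.0080, 0.0160, 0.0300, 0.9994)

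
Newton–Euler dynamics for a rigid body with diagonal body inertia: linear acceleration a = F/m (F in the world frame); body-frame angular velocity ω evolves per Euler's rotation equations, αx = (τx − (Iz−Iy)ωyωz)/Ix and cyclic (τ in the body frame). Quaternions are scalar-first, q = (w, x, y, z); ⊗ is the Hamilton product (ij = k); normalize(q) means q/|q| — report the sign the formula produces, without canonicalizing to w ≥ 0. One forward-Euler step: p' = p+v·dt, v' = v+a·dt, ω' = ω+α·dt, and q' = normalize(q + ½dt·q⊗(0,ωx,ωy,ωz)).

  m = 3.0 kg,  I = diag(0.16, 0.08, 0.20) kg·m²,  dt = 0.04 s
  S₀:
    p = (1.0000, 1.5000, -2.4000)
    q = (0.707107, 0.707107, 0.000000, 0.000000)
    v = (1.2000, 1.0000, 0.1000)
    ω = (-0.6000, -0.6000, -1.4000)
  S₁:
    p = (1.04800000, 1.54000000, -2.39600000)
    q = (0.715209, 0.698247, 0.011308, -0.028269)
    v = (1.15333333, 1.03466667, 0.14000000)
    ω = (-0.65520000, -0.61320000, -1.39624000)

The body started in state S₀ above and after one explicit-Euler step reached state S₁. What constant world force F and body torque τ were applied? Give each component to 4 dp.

F = (-3.5000, 2.6000, 3.0000)
τ = (-0.1200, -0.0600, -0.0100)

velocity change Δv = (-0.04666667, 0.03466667, 0.04000000)
m·(v₁−v₀)/dt = (-3.5000, 2.6000, 3.0000)
rate change Δω = (-0.05520000, -0.01320000, 0.00376000)
I·α + gyro = (-0.1200, -0.0600, -0.0100)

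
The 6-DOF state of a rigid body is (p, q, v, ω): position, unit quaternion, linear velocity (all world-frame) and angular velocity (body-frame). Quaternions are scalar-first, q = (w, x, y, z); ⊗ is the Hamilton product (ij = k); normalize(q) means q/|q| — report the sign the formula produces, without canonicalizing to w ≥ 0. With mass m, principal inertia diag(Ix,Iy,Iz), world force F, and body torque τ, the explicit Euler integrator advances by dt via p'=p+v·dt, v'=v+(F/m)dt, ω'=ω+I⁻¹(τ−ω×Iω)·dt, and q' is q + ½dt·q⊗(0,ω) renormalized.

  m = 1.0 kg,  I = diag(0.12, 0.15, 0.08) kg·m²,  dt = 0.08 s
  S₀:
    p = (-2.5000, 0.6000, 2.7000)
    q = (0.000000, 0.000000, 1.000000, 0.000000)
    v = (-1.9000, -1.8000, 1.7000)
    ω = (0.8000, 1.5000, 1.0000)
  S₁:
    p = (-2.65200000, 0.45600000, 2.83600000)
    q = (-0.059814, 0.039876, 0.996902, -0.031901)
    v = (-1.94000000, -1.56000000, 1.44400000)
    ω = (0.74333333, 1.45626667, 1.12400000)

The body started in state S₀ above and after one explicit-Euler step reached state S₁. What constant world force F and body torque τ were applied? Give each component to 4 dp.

Δv = v₁−v₀ = (-0.04000000, 0.24000000, -0.25600000)
applied force F = (-0.5000, 3.0000, -3.2000)
Δω = ω₁−ω₀ = (-0.05666667, -0.04373333, 0.12400000)
ω₀×(Iω₀) = (-0.1050, 0.0320, 0.0360)
τ = I·(Δω/dt) + ω₀×(Iω₀) = (-0.1900, -0.0500, 0.1600)

F = (-0.5000, 3.0000, -3.2000)
τ = (-0.1900, -0.0500, 0.1600)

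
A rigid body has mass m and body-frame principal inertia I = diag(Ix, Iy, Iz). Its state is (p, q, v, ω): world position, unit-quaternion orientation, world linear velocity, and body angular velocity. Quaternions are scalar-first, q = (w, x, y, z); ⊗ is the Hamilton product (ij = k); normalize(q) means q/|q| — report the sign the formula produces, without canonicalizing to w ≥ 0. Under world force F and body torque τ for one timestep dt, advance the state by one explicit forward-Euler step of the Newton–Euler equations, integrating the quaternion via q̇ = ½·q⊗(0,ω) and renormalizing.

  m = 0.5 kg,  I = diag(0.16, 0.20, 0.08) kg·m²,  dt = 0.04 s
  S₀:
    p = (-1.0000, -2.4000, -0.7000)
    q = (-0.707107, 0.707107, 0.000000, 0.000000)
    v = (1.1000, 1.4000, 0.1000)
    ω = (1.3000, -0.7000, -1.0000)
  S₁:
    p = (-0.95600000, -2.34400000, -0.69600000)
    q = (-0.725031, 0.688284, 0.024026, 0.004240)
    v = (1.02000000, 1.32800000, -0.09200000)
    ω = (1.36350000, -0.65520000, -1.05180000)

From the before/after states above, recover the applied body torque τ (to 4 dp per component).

τ = (0.1700, 0.1200, -0.1400)

Δω = ω₁−ω₀ = (0.06350000, 0.04480000, -0.05180000)
τ = I·(Δω/dt) + ω₀×(Iω₀) = (0.1700, 0.1200, -0.1400)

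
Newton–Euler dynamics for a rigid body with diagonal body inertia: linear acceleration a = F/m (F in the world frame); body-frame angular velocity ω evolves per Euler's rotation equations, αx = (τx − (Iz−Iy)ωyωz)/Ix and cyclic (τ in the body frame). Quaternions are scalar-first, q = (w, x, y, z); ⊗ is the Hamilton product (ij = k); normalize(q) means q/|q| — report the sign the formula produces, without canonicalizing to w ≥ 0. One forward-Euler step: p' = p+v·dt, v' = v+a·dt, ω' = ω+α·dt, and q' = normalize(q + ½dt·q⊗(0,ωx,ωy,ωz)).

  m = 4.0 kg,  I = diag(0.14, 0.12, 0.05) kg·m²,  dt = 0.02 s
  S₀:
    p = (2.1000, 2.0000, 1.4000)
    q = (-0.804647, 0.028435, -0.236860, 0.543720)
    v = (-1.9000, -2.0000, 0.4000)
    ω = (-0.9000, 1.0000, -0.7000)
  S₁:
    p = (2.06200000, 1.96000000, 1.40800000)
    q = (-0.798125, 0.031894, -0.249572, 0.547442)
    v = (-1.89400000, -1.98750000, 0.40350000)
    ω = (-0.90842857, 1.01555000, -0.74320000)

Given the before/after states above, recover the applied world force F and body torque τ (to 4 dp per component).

F = (1.2000, 2.5000, 0.7000)
τ = (-0.0100, 0.1500, -0.0900)

rate change Δω = (-0.00842857, 0.01555000, -0.04320000)
τ = I·(Δω/dt) + ω₀×(Iω₀) = (-0.0100, 0.1500, -0.0900)
v₁ − v₀ = (0.00600000, 0.01250000, 0.00350000)
F = m·Δv/dt = (1.2000, 2.5000, 0.7000)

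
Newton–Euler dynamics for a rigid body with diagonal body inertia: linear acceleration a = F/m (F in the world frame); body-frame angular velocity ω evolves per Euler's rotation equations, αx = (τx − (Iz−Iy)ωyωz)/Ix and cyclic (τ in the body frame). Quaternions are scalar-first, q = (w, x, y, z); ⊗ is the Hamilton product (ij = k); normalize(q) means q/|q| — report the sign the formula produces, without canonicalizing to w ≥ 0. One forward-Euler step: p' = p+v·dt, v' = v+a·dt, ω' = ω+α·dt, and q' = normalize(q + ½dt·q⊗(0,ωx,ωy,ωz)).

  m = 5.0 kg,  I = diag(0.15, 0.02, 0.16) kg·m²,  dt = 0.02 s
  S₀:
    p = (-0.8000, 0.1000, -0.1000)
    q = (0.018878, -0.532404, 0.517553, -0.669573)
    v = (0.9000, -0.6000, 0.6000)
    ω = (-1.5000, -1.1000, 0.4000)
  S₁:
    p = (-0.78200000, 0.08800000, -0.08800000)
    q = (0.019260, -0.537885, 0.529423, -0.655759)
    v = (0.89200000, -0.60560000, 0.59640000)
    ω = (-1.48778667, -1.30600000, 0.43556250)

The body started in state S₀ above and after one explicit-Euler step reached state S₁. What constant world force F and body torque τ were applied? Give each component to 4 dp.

rate change Δω = (0.01221333, -0.20600000, 0.03556250)
ω₀×(Iω₀) = (-0.0616, 0.0060, -0.2145)
applied torque τ = (0.0300, -0.2000, 0.0700)
Δv = v₁−v₀ = (-0.00800000, -0.00560000, -0.00360000)
F = m·Δv/dt = (-2.0000, -1.4000, -0.9000)

F = (-2.0000, -1.4000, -0.9000)
τ = (0.0300, -0.2000, 0.0700)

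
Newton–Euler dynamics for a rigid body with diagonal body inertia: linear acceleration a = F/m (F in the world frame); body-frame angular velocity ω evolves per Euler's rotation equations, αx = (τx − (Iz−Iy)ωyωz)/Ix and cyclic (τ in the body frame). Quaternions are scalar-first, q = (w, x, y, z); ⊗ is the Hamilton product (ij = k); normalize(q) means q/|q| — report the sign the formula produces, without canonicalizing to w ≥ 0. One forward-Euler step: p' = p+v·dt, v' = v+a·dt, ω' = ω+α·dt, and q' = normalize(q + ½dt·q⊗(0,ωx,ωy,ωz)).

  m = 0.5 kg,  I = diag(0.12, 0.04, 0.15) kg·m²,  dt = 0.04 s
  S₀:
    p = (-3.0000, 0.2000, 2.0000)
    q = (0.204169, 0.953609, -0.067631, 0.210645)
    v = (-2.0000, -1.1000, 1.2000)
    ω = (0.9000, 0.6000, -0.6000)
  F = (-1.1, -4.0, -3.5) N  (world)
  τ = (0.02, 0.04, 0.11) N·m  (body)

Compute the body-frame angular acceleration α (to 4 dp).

α = (0.4967, 0.5950, 1.0213)

precession coupling ω×(Iω) = (-0.0396, 0.0162, -0.0432)
α = I⁻¹(τ − ω×Iω) = (0.4967, 0.5950, 1.0213)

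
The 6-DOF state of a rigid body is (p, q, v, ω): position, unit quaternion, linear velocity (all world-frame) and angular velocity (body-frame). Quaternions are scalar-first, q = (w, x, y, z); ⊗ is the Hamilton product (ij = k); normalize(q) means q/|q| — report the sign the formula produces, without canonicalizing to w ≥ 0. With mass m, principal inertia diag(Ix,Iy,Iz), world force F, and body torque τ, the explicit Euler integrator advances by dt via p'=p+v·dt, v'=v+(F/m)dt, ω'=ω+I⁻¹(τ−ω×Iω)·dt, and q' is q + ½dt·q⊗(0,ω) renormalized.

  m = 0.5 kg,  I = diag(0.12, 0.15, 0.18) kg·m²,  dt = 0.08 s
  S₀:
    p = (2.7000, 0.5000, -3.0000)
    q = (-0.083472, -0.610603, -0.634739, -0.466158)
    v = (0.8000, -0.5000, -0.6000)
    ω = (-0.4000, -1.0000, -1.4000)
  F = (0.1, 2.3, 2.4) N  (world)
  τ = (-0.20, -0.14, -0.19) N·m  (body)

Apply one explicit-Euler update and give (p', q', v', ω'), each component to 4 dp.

p' = p + v·dt = (2.7640, 0.4600, -3.0480)
new velocity v' = (0.8160, -0.1320, -0.2160)
angular accel α = (-2.0167, -0.7093, -1.1222)
ω + α·dt = (-0.5613, -1.0567, -1.4898)
Hamilton product q⊗(0,ω) = (-1.5316014, 0.4558654, -0.5849090, 0.4735682)
q + ½dt·q⊗(0,ω), renormalized = (-0.1444, -0.5909, -0.6565, -0.4461)

p' = (2.7640, 0.4600, -3.0480)
q' = (-0.1444, -0.5909, -0.6565, -0.4461)
v' = (0.8160, -0.1320, -0.2160)
ω' = (-0.5613, -1.0567, -1.4898)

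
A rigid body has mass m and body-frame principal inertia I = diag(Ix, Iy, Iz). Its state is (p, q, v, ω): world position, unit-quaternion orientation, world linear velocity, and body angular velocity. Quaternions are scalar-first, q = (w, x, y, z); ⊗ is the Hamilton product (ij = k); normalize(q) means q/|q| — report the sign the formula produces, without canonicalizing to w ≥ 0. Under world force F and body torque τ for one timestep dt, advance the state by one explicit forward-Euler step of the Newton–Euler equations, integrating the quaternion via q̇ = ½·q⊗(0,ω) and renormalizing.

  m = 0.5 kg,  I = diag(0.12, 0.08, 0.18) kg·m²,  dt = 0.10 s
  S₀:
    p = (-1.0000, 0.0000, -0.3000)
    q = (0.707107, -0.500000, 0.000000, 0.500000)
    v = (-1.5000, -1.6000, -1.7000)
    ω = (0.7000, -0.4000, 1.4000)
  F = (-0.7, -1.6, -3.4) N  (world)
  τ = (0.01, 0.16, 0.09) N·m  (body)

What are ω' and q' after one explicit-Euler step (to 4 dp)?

precession coupling ω×(Iω) = (-0.0560, -0.0588, 0.0112)
α = I⁻¹(τ − ω×Iω) = (0.5500, 2.7350, 0.4378)
ω' = ω + α·dt = (0.7550, -0.1265, 1.4438)
q⊗(0,ω) = (-0.3500000, 0.6949749, 0.7671572, 1.1899498)
q + ½dt·q⊗(0,ω), renormalized = (0.6874, -0.4637, 0.0382, 0.5577)

ω' = (0.7550, -0.1265, 1.4438)
q' = (0.6874, -0.4637, 0.0382, 0.5577)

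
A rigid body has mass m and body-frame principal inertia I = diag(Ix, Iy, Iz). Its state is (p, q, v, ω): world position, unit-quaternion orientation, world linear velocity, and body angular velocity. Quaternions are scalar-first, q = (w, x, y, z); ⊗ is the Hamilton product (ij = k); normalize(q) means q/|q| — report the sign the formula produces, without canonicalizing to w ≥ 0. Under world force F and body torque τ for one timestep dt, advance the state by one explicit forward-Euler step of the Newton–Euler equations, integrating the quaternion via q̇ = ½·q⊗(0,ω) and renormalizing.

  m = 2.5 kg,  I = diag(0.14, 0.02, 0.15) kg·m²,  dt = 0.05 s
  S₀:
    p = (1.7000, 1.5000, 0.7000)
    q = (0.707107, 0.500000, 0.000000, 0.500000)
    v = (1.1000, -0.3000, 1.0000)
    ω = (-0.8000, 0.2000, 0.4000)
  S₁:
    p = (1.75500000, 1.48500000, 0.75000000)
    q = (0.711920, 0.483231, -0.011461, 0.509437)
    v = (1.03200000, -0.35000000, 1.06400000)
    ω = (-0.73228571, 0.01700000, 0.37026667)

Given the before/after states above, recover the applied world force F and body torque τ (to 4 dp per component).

F = (-3.4000, -2.5000, 3.2000)
τ = (0.2000, -0.0700, -0.0700)

Δω = ω₁−ω₀ = (0.06771429, -0.18300000, -0.02973333)
applied torque τ = (0.2000, -0.0700, -0.0700)
v₁ − v₀ = (-0.06800000, -0.05000000, 0.06400000)
applied force F = (-3.4000, -2.5000, 3.2000)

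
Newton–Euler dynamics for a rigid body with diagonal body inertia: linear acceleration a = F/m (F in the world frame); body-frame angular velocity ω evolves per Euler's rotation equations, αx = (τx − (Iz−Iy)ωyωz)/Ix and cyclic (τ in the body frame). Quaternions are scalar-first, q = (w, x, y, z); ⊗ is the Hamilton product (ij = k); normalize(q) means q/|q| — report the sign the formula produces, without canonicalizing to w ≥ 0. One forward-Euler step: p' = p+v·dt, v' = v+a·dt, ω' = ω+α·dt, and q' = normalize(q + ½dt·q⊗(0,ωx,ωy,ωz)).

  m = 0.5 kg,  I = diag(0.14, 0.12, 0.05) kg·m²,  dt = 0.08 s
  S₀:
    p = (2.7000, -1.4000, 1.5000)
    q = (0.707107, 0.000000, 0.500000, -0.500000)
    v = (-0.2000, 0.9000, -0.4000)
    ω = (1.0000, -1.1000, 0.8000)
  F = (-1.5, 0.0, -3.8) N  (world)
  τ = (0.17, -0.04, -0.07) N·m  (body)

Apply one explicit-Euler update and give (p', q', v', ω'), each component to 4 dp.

p + v·dt = (2.6840, -1.3280, 1.4680)
v' = v + a·dt = (-0.4400, 0.9000, -1.0080)
angular accel α = (0.7743, -0.9333, -1.8400)
ω + α·dt = (1.0619, -1.1747, 0.6528)
2q̇ = q⊗(0,ω) = (0.9500000, 0.5571070, -1.2778177, 0.0656856)
q' = normalize(q + ½dt·q⊗(0,ω)) = (0.7434, 0.0222, 0.4479, -0.4962)

p' = (2.6840, -1.3280, 1.4680)
q' = (0.7434, 0.0222, 0.4479, -0.4962)
v' = (-0.4400, 0.9000, -1.0080)
ω' = (1.0619, -1.1747, 0.6528)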